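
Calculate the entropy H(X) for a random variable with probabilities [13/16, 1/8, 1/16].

H(X) = -Σ p(x) log₂ p(x)
  -13/16 × log₂(13/16) = 0.2434
  -1/8 × log₂(1/8) = 0.3750
  -1/16 × log₂(1/16) = 0.2500
H(X) = 0.8684 bits


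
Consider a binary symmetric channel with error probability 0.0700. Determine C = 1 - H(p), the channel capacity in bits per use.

For BSC with error probability p:
C = 1 - H(p) where H(p) is binary entropy
H(0.0700) = -0.0700 × log₂(0.0700) - 0.9300 × log₂(0.9300)
H(p) = 0.3659
C = 1 - 0.3659 = 0.6341 bits/use


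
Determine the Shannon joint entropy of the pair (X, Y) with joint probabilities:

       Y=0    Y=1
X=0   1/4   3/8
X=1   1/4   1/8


H(X,Y) = -Σ p(x,y) log₂ p(x,y)
  p(0,0)=1/4: -0.2500 × log₂(0.2500) = 0.5000
  p(0,1)=3/8: -0.3750 × log₂(0.3750) = 0.5306
  p(1,0)=1/4: -0.2500 × log₂(0.2500) = 0.5000
  p(1,1)=1/8: -0.1250 × log₂(0.1250) = 0.3750
H(X,Y) = 1.9056 bits


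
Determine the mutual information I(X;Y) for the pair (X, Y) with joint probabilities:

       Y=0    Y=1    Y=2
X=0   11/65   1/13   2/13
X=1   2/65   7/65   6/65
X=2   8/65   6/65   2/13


H(X) = 1.5477, H(Y) = 1.5684, H(X,Y) = 3.0566
I(X;Y) = H(X) + H(Y) - H(X,Y) = 0.0595 bits


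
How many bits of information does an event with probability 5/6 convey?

Information content I(x) = -log₂(p(x))
I = -log₂(5/6) = -log₂(0.8333)
I = 0.2630 bits


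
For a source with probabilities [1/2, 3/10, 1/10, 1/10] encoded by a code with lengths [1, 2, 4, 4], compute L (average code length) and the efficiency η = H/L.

Average length L = Σ p_i × l_i = 1.9000 bits
Entropy H = 1.6855 bits
Efficiency η = H/L × 100% = 88.71%


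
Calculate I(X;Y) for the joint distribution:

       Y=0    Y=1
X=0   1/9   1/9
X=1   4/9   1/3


H(X) = 0.7642, H(Y) = 0.9911, H(X,Y) = 1.7527
I(X;Y) = H(X) + H(Y) - H(X,Y) = 0.0026 bits


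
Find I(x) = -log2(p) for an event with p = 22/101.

Information content I(x) = -log₂(p(x))
I = -log₂(22/101) = -log₂(0.2178)
I = 2.1988 bits


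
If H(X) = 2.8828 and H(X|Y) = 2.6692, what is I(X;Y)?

I(X;Y) = H(X) - H(X|Y)
I(X;Y) = 2.8828 - 2.6692 = 0.2136 bits


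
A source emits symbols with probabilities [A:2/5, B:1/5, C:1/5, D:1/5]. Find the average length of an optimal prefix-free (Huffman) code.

Huffman tree construction:
Combine smallest probabilities repeatedly
Resulting codes:
  A: 11 (length 2)
  B: 00 (length 2)
  C: 01 (length 2)
  D: 10 (length 2)
Average length = Σ p(s) × length(s) = 2.0000 bits


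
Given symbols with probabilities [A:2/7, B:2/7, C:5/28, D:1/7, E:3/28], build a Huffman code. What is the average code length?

Huffman tree construction:
Combine smallest probabilities repeatedly
Resulting codes:
  A: 10 (length 2)
  B: 11 (length 2)
  C: 00 (length 2)
  D: 011 (length 3)
  E: 010 (length 3)
Average length = Σ p(s) × length(s) = 2.2500 bits


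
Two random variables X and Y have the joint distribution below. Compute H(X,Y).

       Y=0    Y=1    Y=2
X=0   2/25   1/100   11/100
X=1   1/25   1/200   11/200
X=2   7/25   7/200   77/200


H(X,Y) = -Σ p(x,y) log₂ p(x,y)
  p(0,0)=2/25: -0.0800 × log₂(0.0800) = 0.2915
  p(0,1)=1/100: -0.0100 × log₂(0.0100) = 0.0664
  p(0,2)=11/100: -0.1100 × log₂(0.1100) = 0.3503
  p(1,0)=1/25: -0.0400 × log₂(0.0400) = 0.1858
  p(1,1)=1/200: -0.0050 × log₂(0.0050) = 0.0382
  p(1,2)=11/200: -0.0550 × log₂(0.0550) = 0.2301
  p(2,0)=7/25: -0.2800 × log₂(0.2800) = 0.5142
  p(2,1)=7/200: -0.0350 × log₂(0.0350) = 0.1693
  p(2,2)=77/200: -0.3850 × log₂(0.3850) = 0.5302
H(X,Y) = 2.3760 bits


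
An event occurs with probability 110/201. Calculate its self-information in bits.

Information content I(x) = -log₂(p(x))
I = -log₂(110/201) = -log₂(0.5473)
I = 0.8697 bits


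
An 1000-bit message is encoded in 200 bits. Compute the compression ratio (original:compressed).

Compression ratio = Original / Compressed
= 1000 / 200 = 5.00:1


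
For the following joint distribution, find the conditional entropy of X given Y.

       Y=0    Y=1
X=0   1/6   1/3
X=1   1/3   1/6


H(X|Y) = Σ_y p(y) H(X|Y=y)
  p(Y=0) = 1/2, H(X|Y=0) = 0.9183
  p(Y=1) = 1/2, H(X|Y=1) = 0.9183
H(X|Y) = 0.5000×0.9183 + 0.5000×0.9183 = 0.9183 bits


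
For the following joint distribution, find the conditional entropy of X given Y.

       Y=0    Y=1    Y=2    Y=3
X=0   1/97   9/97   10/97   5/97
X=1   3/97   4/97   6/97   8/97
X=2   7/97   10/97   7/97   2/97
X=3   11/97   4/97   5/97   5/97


H(X|Y) = Σ_y p(y) H(X|Y=y)
  p(Y=0) = 22/97, H(X|Y=0) = 1.6203
  p(Y=1) = 27/97, H(X|Y=1) = 1.8753
  p(Y=2) = 28/97, H(X|Y=2) = 1.9506
  p(Y=3) = 20/97, H(X|Y=3) = 1.8610
H(X|Y) = 0.2268×1.6203 + 0.2784×1.8753 + 0.2887×1.9506 + 0.2062×1.8610 = 1.8362 bits


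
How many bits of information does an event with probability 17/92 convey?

Information content I(x) = -log₂(p(x))
I = -log₂(17/92) = -log₂(0.1848)
I = 2.4361 bits


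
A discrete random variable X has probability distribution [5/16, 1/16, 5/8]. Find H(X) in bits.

H(X) = -Σ p(x) log₂ p(x)
  -5/16 × log₂(5/16) = 0.5244
  -1/16 × log₂(1/16) = 0.2500
  -5/8 × log₂(5/8) = 0.4238
H(X) = 1.1982 bits


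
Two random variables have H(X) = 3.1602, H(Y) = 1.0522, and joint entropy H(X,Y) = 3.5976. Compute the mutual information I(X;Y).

I(X;Y) = H(X) + H(Y) - H(X,Y)
I(X;Y) = 3.1602 + 1.0522 - 3.5976 = 0.6148 bits


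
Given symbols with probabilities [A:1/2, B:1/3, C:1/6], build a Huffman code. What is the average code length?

Huffman tree construction:
Combine smallest probabilities repeatedly
Resulting codes:
  A: 0 (length 1)
  B: 11 (length 2)
  C: 10 (length 2)
Average length = Σ p(s) × length(s) = 1.5000 bits


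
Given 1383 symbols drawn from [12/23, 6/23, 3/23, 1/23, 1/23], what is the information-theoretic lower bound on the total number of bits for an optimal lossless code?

Entropy H = 1.7721 bits/symbol
Minimum bits = H × n = 1.7721 × 1383
= 2450.78 bits


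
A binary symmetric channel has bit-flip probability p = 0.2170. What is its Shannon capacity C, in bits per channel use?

For BSC with error probability p:
C = 1 - H(p) where H(p) is binary entropy
H(0.2170) = -0.2170 × log₂(0.2170) - 0.7830 × log₂(0.7830)
H(p) = 0.7547
C = 1 - 0.7547 = 0.2453 bits/use


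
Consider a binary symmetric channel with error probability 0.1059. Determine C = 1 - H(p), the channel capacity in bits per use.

For BSC with error probability p:
C = 1 - H(p) where H(p) is binary entropy
H(0.1059) = -0.1059 × log₂(0.1059) - 0.8941 × log₂(0.8941)
H(p) = 0.4874
C = 1 - 0.4874 = 0.5126 bits/use


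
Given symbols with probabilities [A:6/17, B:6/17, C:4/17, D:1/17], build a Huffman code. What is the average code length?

Huffman tree construction:
Combine smallest probabilities repeatedly
Resulting codes:
  A: 11 (length 2)
  B: 0 (length 1)
  C: 101 (length 3)
  D: 100 (length 3)
Average length = Σ p(s) × length(s) = 1.9412 bits


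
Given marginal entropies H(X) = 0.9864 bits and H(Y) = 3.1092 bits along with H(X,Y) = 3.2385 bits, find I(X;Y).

I(X;Y) = H(X) + H(Y) - H(X,Y)
I(X;Y) = 0.9864 + 3.1092 - 3.2385 = 0.8571 bits


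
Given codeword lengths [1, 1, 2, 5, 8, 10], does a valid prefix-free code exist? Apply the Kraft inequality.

Kraft inequality: Σ 2^(-l_i) ≤ 1 for prefix-free code
Calculating: 2^(-1) + 2^(-1) + 2^(-2) + 2^(-5) + 2^(-8) + 2^(-10)
= 0.5 + 0.5 + 0.25 + 0.03125 + 0.00390625 + 0.0009765625
= 1.2861
Since 1.2861 > 1, prefix-free code does not exist


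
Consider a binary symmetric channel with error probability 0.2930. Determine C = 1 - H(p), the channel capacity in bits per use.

For BSC with error probability p:
C = 1 - H(p) where H(p) is binary entropy
H(0.2930) = -0.2930 × log₂(0.2930) - 0.7070 × log₂(0.7070)
H(p) = 0.8726
C = 1 - 0.8726 = 0.1274 bits/use


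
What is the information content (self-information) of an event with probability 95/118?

Information content I(x) = -log₂(p(x))
I = -log₂(95/118) = -log₂(0.8051)
I = 0.3128 bits


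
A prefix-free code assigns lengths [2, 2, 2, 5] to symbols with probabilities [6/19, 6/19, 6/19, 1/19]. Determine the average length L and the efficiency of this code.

Average length L = Σ p_i × l_i = 2.1579 bits
Entropy H = 1.7990 bits
Efficiency η = H/L × 100% = 83.37%


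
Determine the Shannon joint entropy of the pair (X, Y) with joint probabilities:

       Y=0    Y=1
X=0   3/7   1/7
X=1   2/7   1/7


H(X,Y) = -Σ p(x,y) log₂ p(x,y)
  p(0,0)=3/7: -0.4286 × log₂(0.4286) = 0.5239
  p(0,1)=1/7: -0.1429 × log₂(0.1429) = 0.4011
  p(1,0)=2/7: -0.2857 × log₂(0.2857) = 0.5164
  p(1,1)=1/7: -0.1429 × log₂(0.1429) = 0.4011
H(X,Y) = 1.8424 bits


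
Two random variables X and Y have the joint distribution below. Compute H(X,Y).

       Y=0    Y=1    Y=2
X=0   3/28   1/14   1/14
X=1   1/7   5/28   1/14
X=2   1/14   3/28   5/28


H(X,Y) = -Σ p(x,y) log₂ p(x,y)
  p(0,0)=3/28: -0.1071 × log₂(0.1071) = 0.3453
  p(0,1)=1/14: -0.0714 × log₂(0.0714) = 0.2720
  p(0,2)=1/14: -0.0714 × log₂(0.0714) = 0.2720
  p(1,0)=1/7: -0.1429 × log₂(0.1429) = 0.4011
  p(1,1)=5/28: -0.1786 × log₂(0.1786) = 0.4438
  p(1,2)=1/14: -0.0714 × log₂(0.0714) = 0.2720
  p(2,0)=1/14: -0.0714 × log₂(0.0714) = 0.2720
  p(2,1)=3/28: -0.1071 × log₂(0.1071) = 0.3453
  p(2,2)=5/28: -0.1786 × log₂(0.1786) = 0.4438
H(X,Y) = 3.0670 bits


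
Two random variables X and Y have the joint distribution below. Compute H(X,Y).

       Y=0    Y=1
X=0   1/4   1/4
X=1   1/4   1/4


H(X,Y) = -Σ p(x,y) log₂ p(x,y)
  p(0,0)=1/4: -0.2500 × log₂(0.2500) = 0.5000
  p(0,1)=1/4: -0.2500 × log₂(0.2500) = 0.5000
  p(1,0)=1/4: -0.2500 × log₂(0.2500) = 0.5000
  p(1,1)=1/4: -0.2500 × log₂(0.2500) = 0.5000
H(X,Y) = 2.0000 bits


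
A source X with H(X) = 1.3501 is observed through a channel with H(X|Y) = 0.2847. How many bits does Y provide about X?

I(X;Y) = H(X) - H(X|Y)
I(X;Y) = 1.3501 - 0.2847 = 1.0654 bits


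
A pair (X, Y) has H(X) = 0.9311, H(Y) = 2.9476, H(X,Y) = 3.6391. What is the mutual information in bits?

I(X;Y) = H(X) + H(Y) - H(X,Y)
I(X;Y) = 0.9311 + 2.9476 - 3.6391 = 0.2396 bits


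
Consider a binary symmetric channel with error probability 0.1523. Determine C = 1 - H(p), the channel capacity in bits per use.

For BSC with error probability p:
C = 1 - H(p) where H(p) is binary entropy
H(0.1523) = -0.1523 × log₂(0.1523) - 0.8477 × log₂(0.8477)
H(p) = 0.6156
C = 1 - 0.6156 = 0.3844 bits/use


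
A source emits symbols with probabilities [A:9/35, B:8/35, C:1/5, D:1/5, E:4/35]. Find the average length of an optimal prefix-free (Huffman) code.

Huffman tree construction:
Combine smallest probabilities repeatedly
Resulting codes:
  A: 10 (length 2)
  B: 01 (length 2)
  C: 111 (length 3)
  D: 00 (length 2)
  E: 110 (length 3)
Average length = Σ p(s) × length(s) = 2.3143 bits


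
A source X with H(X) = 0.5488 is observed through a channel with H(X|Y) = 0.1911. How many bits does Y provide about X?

I(X;Y) = H(X) - H(X|Y)
I(X;Y) = 0.5488 - 0.1911 = 0.3577 bits


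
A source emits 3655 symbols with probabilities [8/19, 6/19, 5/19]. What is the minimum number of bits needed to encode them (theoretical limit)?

Entropy H = 1.5574 bits/symbol
Minimum bits = H × n = 1.5574 × 3655
= 5692.41 bits


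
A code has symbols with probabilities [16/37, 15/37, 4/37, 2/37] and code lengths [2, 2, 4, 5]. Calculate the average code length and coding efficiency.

Average length L = Σ p_i × l_i = 2.3784 bits
Entropy H = 1.6256 bits
Efficiency η = H/L × 100% = 68.35%


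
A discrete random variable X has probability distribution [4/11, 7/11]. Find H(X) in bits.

H(X) = -Σ p(x) log₂ p(x)
  -4/11 × log₂(4/11) = 0.5307
  -7/11 × log₂(7/11) = 0.4150
H(X) = 0.9457 bits


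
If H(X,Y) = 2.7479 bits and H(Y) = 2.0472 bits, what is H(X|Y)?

Chain rule: H(X,Y) = H(X|Y) + H(Y)
H(X|Y) = H(X,Y) - H(Y) = 2.7479 - 2.0472 = 0.7007 bits


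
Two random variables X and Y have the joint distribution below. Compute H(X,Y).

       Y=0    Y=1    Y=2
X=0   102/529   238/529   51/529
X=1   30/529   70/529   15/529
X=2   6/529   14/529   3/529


H(X,Y) = -Σ p(x,y) log₂ p(x,y)
  p(0,0)=102/529: -0.1928 × log₂(0.1928) = 0.4579
  p(0,1)=238/529: -0.4499 × log₂(0.4499) = 0.5184
  p(0,2)=51/529: -0.0964 × log₂(0.0964) = 0.3253
  p(1,0)=30/529: -0.0567 × log₂(0.0567) = 0.2348
  p(1,1)=70/529: -0.1323 × log₂(0.1323) = 0.3861
  p(1,2)=15/529: -0.0284 × log₂(0.0284) = 0.1458
  p(2,0)=6/529: -0.0113 × log₂(0.0113) = 0.0733
  p(2,1)=14/529: -0.0265 × log₂(0.0265) = 0.1387
  p(2,2)=3/529: -0.0057 × log₂(0.0057) = 0.0423
H(X,Y) = 2.3226 bits


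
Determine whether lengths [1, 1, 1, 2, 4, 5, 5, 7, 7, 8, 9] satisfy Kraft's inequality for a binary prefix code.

Kraft inequality: Σ 2^(-l_i) ≤ 1 for prefix-free code
Calculating: 2^(-1) + 2^(-1) + 2^(-1) + 2^(-2) + 2^(-4) + 2^(-5) + 2^(-5) + 2^(-7) + 2^(-7) + 2^(-8) + 2^(-9)
= 0.5 + 0.5 + 0.5 + 0.25 + 0.0625 + 0.03125 + 0.03125 + 0.0078125 + 0.0078125 + 0.00390625 + 0.001953125
= 1.8965
Since 1.8965 > 1, prefix-free code does not exist


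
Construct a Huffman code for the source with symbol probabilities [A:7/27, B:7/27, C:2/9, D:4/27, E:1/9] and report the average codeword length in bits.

Huffman tree construction:
Combine smallest probabilities repeatedly
Resulting codes:
  A: 01 (length 2)
  B: 10 (length 2)
  C: 00 (length 2)
  D: 111 (length 3)
  E: 110 (length 3)
Average length = Σ p(s) × length(s) = 2.2593 bits


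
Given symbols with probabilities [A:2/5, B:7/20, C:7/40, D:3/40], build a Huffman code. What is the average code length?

Huffman tree construction:
Combine smallest probabilities repeatedly
Resulting codes:
  A: 0 (length 1)
  B: 11 (length 2)
  C: 101 (length 3)
  D: 100 (length 3)
Average length = Σ p(s) × length(s) = 1.8500 bits


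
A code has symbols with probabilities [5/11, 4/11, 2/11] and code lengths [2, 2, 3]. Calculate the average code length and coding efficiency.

Average length L = Σ p_i × l_i = 2.1818 bits
Entropy H = 1.4949 bits
Efficiency η = H/L × 100% = 68.52%


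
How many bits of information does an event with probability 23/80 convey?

Information content I(x) = -log₂(p(x))
I = -log₂(23/80) = -log₂(0.2875)
I = 1.7984 bits


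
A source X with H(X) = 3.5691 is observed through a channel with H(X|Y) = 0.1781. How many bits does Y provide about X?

I(X;Y) = H(X) - H(X|Y)
I(X;Y) = 3.5691 - 0.1781 = 3.391 bits


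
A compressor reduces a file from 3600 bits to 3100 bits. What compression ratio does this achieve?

Compression ratio = Original / Compressed
= 3600 / 3100 = 1.16:1


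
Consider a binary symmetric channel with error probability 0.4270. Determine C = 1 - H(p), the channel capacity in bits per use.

For BSC with error probability p:
C = 1 - H(p) where H(p) is binary entropy
H(0.4270) = -0.4270 × log₂(0.4270) - 0.5730 × log₂(0.5730)
H(p) = 0.9846
C = 1 - 0.9846 = 0.0154 bits/use


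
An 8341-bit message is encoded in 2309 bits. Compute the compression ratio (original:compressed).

Compression ratio = Original / Compressed
= 8341 / 2309 = 3.61:1


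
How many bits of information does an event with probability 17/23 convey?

Information content I(x) = -log₂(p(x))
I = -log₂(17/23) = -log₂(0.7391)
I = 0.4361 bits


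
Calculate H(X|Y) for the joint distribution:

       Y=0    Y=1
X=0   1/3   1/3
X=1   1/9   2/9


H(X|Y) = Σ_y p(y) H(X|Y=y)
  p(Y=0) = 4/9, H(X|Y=0) = 0.8113
  p(Y=1) = 5/9, H(X|Y=1) = 0.9710
H(X|Y) = 0.4444×0.8113 + 0.5556×0.9710 = 0.9000 bits


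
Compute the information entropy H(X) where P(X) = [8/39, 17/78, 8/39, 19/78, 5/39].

H(X) = -Σ p(x) log₂ p(x)
  -8/39 × log₂(8/39) = 0.4688
  -17/78 × log₂(17/78) = 0.4790
  -8/39 × log₂(8/39) = 0.4688
  -19/78 × log₂(19/78) = 0.4963
  -5/39 × log₂(5/39) = 0.3799
H(X) = 2.2929 bits


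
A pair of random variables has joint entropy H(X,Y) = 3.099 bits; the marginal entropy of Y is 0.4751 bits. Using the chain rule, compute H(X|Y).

Chain rule: H(X,Y) = H(X|Y) + H(Y)
H(X|Y) = H(X,Y) - H(Y) = 3.099 - 0.4751 = 2.6239 bits


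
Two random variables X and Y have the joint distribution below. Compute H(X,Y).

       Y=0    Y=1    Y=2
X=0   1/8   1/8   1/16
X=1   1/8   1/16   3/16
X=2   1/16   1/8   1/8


H(X,Y) = -Σ p(x,y) log₂ p(x,y)
  p(0,0)=1/8: -0.1250 × log₂(0.1250) = 0.3750
  p(0,1)=1/8: -0.1250 × log₂(0.1250) = 0.3750
  p(0,2)=1/16: -0.0625 × log₂(0.0625) = 0.2500
  p(1,0)=1/8: -0.1250 × log₂(0.1250) = 0.3750
  p(1,1)=1/16: -0.0625 × log₂(0.0625) = 0.2500
  p(1,2)=3/16: -0.1875 × log₂(0.1875) = 0.4528
  p(2,0)=1/16: -0.0625 × log₂(0.0625) = 0.2500
  p(2,1)=1/8: -0.1250 × log₂(0.1250) = 0.3750
  p(2,2)=1/8: -0.1250 × log₂(0.1250) = 0.3750
H(X,Y) = 3.0778 bits


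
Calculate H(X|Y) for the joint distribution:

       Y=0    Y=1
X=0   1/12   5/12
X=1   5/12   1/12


H(X|Y) = Σ_y p(y) H(X|Y=y)
  p(Y=0) = 1/2, H(X|Y=0) = 0.6500
  p(Y=1) = 1/2, H(X|Y=1) = 0.6500
H(X|Y) = 0.5000×0.6500 + 0.5000×0.6500 = 0.6500 bits


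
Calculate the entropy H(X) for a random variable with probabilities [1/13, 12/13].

H(X) = -Σ p(x) log₂ p(x)
  -1/13 × log₂(1/13) = 0.2846
  -12/13 × log₂(12/13) = 0.1066
H(X) = 0.3912 bits


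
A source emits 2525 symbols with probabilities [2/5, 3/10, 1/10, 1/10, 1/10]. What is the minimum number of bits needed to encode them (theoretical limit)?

Entropy H = 2.0464 bits/symbol
Minimum bits = H × n = 2.0464 × 2525
= 5167.26 bits


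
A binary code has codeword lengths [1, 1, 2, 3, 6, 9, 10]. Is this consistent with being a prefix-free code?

Kraft inequality: Σ 2^(-l_i) ≤ 1 for prefix-free code
Calculating: 2^(-1) + 2^(-1) + 2^(-2) + 2^(-3) + 2^(-6) + 2^(-9) + 2^(-10)
= 0.5 + 0.5 + 0.25 + 0.125 + 0.015625 + 0.001953125 + 0.0009765625
= 1.3936
Since 1.3936 > 1, prefix-free code does not exist


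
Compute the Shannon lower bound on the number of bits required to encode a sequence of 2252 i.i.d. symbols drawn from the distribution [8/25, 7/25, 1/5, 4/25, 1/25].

Entropy H = 2.1134 bits/symbol
Minimum bits = H × n = 2.1134 × 2252
= 4759.40 bits


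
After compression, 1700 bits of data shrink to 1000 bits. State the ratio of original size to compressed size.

Compression ratio = Original / Compressed
= 1700 / 1000 = 1.70:1


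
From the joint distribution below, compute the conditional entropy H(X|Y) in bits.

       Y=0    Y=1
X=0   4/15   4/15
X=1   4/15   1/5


H(X|Y) = Σ_y p(y) H(X|Y=y)
  p(Y=0) = 8/15, H(X|Y=0) = 1.0000
  p(Y=1) = 7/15, H(X|Y=1) = 0.9852
H(X|Y) = 0.5333×1.0000 + 0.4667×0.9852 = 0.9931 bits


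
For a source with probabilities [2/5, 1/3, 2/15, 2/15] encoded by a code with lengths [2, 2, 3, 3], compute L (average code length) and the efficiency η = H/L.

Average length L = Σ p_i × l_i = 2.2667 bits
Entropy H = 1.8323 bits
Efficiency η = H/L × 100% = 80.84%


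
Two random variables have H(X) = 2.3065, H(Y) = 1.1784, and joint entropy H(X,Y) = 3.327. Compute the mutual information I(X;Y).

I(X;Y) = H(X) + H(Y) - H(X,Y)
I(X;Y) = 2.3065 + 1.1784 - 3.327 = 0.1579 bits


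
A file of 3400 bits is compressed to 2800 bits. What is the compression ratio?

Compression ratio = Original / Compressed
= 3400 / 2800 = 1.21:1


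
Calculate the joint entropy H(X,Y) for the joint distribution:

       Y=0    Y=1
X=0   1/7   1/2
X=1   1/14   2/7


H(X,Y) = -Σ p(x,y) log₂ p(x,y)
  p(0,0)=1/7: -0.1429 × log₂(0.1429) = 0.4011
  p(0,1)=1/2: -0.5000 × log₂(0.5000) = 0.5000
  p(1,0)=1/14: -0.0714 × log₂(0.0714) = 0.2720
  p(1,1)=2/7: -0.2857 × log₂(0.2857) = 0.5164
H(X,Y) = 1.6894 bits


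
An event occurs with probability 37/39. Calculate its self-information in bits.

Information content I(x) = -log₂(p(x))
I = -log₂(37/39) = -log₂(0.9487)
I = 0.0759 bits


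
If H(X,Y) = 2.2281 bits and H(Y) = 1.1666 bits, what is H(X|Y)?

Chain rule: H(X,Y) = H(X|Y) + H(Y)
H(X|Y) = H(X,Y) - H(Y) = 2.2281 - 1.1666 = 1.0615 bits


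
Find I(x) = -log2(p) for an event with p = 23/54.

Information content I(x) = -log₂(p(x))
I = -log₂(23/54) = -log₂(0.4259)
I = 1.2313 bits


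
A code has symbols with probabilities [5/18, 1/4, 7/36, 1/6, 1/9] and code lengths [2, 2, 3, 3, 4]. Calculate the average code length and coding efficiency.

Average length L = Σ p_i × l_i = 2.5833 bits
Entropy H = 2.2558 bits
Efficiency η = H/L × 100% = 87.32%


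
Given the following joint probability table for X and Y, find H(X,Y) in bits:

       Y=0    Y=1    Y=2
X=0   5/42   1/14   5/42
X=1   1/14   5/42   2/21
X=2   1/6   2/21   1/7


H(X,Y) = -Σ p(x,y) log₂ p(x,y)
  p(0,0)=5/42: -0.1190 × log₂(0.1190) = 0.3655
  p(0,1)=1/14: -0.0714 × log₂(0.0714) = 0.2720
  p(0,2)=5/42: -0.1190 × log₂(0.1190) = 0.3655
  p(1,0)=1/14: -0.0714 × log₂(0.0714) = 0.2720
  p(1,1)=5/42: -0.1190 × log₂(0.1190) = 0.3655
  p(1,2)=2/21: -0.0952 × log₂(0.0952) = 0.3231
  p(2,0)=1/6: -0.1667 × log₂(0.1667) = 0.4308
  p(2,1)=2/21: -0.0952 × log₂(0.0952) = 0.3231
  p(2,2)=1/7: -0.1429 × log₂(0.1429) = 0.4011
H(X,Y) = 3.1185 bits


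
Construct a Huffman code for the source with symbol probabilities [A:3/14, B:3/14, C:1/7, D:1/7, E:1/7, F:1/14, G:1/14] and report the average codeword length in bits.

Huffman tree construction:
Combine smallest probabilities repeatedly
Resulting codes:
  A: 00 (length 2)
  B: 01 (length 2)
  C: 100 (length 3)
  D: 101 (length 3)
  E: 110 (length 3)
  F: 1110 (length 4)
  G: 1111 (length 4)
Average length = Σ p(s) × length(s) = 2.7143 bits


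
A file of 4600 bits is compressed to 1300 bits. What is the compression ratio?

Compression ratio = Original / Compressed
= 4600 / 1300 = 3.54:1


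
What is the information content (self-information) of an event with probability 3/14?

Information content I(x) = -log₂(p(x))
I = -log₂(3/14) = -log₂(0.2143)
I = 2.2224 bits


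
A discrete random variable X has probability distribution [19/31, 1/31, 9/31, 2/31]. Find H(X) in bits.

H(X) = -Σ p(x) log₂ p(x)
  -19/31 × log₂(19/31) = 0.4329
  -1/31 × log₂(1/31) = 0.1598
  -9/31 × log₂(9/31) = 0.5180
  -2/31 × log₂(2/31) = 0.2551
H(X) = 1.3658 bits


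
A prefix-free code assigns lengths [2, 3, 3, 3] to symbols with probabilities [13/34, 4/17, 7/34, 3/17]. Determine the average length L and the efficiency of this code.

Average length L = Σ p_i × l_i = 2.6176 bits
Entropy H = 1.9326 bits
Efficiency η = H/L × 100% = 73.83%


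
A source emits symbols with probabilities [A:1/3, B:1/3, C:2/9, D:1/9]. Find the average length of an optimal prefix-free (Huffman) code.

Huffman tree construction:
Combine smallest probabilities repeatedly
Resulting codes:
  A: 10 (length 2)
  B: 11 (length 2)
  C: 01 (length 2)
  D: 00 (length 2)
Average length = Σ p(s) × length(s) = 2.0000 bits


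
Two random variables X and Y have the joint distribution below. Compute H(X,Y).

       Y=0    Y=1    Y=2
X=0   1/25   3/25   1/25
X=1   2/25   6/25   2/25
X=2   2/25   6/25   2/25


H(X,Y) = -Σ p(x,y) log₂ p(x,y)
  p(0,0)=1/25: -0.0400 × log₂(0.0400) = 0.1858
  p(0,1)=3/25: -0.1200 × log₂(0.1200) = 0.3671
  p(0,2)=1/25: -0.0400 × log₂(0.0400) = 0.1858
  p(1,0)=2/25: -0.0800 × log₂(0.0800) = 0.2915
  p(1,1)=6/25: -0.2400 × log₂(0.2400) = 0.4941
  p(1,2)=2/25: -0.0800 × log₂(0.0800) = 0.2915
  p(2,0)=2/25: -0.0800 × log₂(0.0800) = 0.2915
  p(2,1)=6/25: -0.2400 × log₂(0.2400) = 0.4941
  p(2,2)=2/25: -0.0800 × log₂(0.0800) = 0.2915
H(X,Y) = 2.8929 bits


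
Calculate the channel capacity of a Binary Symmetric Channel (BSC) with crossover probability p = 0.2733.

For BSC with error probability p:
C = 1 - H(p) where H(p) is binary entropy
H(0.2733) = -0.2733 × log₂(0.2733) - 0.7267 × log₂(0.7267)
H(p) = 0.8462
C = 1 - 0.8462 = 0.1538 bits/use


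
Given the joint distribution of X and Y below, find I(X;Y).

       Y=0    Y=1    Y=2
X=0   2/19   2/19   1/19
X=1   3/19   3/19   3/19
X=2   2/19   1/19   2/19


H(X) = 1.5243, H(Y) = 1.5810, H(X,Y) = 3.0761
I(X;Y) = H(X) + H(Y) - H(X,Y) = 0.0292 bits


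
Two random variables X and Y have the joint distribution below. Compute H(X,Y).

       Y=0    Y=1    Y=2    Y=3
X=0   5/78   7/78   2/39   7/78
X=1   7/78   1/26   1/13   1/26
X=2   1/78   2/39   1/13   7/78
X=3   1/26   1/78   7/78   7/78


H(X,Y) = -Σ p(x,y) log₂ p(x,y)
  p(0,0)=5/78: -0.0641 × log₂(0.0641) = 0.2541
  p(0,1)=7/78: -0.0897 × log₂(0.0897) = 0.3121
  p(0,2)=2/39: -0.0513 × log₂(0.0513) = 0.2198
  p(0,3)=7/78: -0.0897 × log₂(0.0897) = 0.3121
  p(1,0)=7/78: -0.0897 × log₂(0.0897) = 0.3121
  p(1,1)=1/26: -0.0385 × log₂(0.0385) = 0.1808
  p(1,2)=1/13: -0.0769 × log₂(0.0769) = 0.2846
  p(1,3)=1/26: -0.0385 × log₂(0.0385) = 0.1808
  p(2,0)=1/78: -0.0128 × log₂(0.0128) = 0.0806
  p(2,1)=2/39: -0.0513 × log₂(0.0513) = 0.2198
  p(2,2)=1/13: -0.0769 × log₂(0.0769) = 0.2846
  p(2,3)=7/78: -0.0897 × log₂(0.0897) = 0.3121
  p(3,0)=1/26: -0.0385 × log₂(0.0385) = 0.1808
  p(3,1)=1/78: -0.0128 × log₂(0.0128) = 0.0806
  p(3,2)=7/78: -0.0897 × log₂(0.0897) = 0.3121
  p(3,3)=7/78: -0.0897 × log₂(0.0897) = 0.3121
H(X,Y) = 3.8392 bits


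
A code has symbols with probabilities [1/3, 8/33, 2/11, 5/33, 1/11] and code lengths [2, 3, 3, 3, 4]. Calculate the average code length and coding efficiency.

Average length L = Σ p_i × l_i = 2.7576 bits
Entropy H = 2.1981 bits
Efficiency η = H/L × 100% = 79.71%


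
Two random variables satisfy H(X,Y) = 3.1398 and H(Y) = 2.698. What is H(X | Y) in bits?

Chain rule: H(X,Y) = H(X|Y) + H(Y)
H(X|Y) = H(X,Y) - H(Y) = 3.1398 - 2.698 = 0.4418 bits


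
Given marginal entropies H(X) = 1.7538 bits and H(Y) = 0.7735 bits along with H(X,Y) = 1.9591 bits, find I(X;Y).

I(X;Y) = H(X) + H(Y) - H(X,Y)
I(X;Y) = 1.7538 + 0.7735 - 1.9591 = 0.5682 bits


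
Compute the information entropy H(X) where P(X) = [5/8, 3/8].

H(X) = -Σ p(x) log₂ p(x)
  -5/8 × log₂(5/8) = 0.4238
  -3/8 × log₂(3/8) = 0.5306
H(X) = 0.9544 bits


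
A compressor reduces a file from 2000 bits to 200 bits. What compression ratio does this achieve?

Compression ratio = Original / Compressed
= 2000 / 200 = 10.00:1


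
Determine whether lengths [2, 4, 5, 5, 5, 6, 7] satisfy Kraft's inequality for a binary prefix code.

Kraft inequality: Σ 2^(-l_i) ≤ 1 for prefix-free code
Calculating: 2^(-2) + 2^(-4) + 2^(-5) + 2^(-5) + 2^(-5) + 2^(-6) + 2^(-7)
= 0.25 + 0.0625 + 0.03125 + 0.03125 + 0.03125 + 0.015625 + 0.0078125
= 0.4297
Since 0.4297 ≤ 1, prefix-free code exists


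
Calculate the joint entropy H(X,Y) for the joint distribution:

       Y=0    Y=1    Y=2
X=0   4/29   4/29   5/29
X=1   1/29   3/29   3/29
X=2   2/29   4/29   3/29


H(X,Y) = -Σ p(x,y) log₂ p(x,y)
  p(0,0)=4/29: -0.1379 × log₂(0.1379) = 0.3942
  p(0,1)=4/29: -0.1379 × log₂(0.1379) = 0.3942
  p(0,2)=5/29: -0.1724 × log₂(0.1724) = 0.4373
  p(1,0)=1/29: -0.0345 × log₂(0.0345) = 0.1675
  p(1,1)=3/29: -0.1034 × log₂(0.1034) = 0.3386
  p(1,2)=3/29: -0.1034 × log₂(0.1034) = 0.3386
  p(2,0)=2/29: -0.0690 × log₂(0.0690) = 0.2661
  p(2,1)=4/29: -0.1379 × log₂(0.1379) = 0.3942
  p(2,2)=3/29: -0.1034 × log₂(0.1034) = 0.3386
H(X,Y) = 3.0692 bits


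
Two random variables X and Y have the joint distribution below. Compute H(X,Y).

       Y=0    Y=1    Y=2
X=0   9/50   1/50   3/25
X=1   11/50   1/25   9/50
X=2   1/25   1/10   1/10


H(X,Y) = -Σ p(x,y) log₂ p(x,y)
  p(0,0)=9/50: -0.1800 × log₂(0.1800) = 0.4453
  p(0,1)=1/50: -0.0200 × log₂(0.0200) = 0.1129
  p(0,2)=3/25: -0.1200 × log₂(0.1200) = 0.3671
  p(1,0)=11/50: -0.2200 × log₂(0.2200) = 0.4806
  p(1,1)=1/25: -0.0400 × log₂(0.0400) = 0.1858
  p(1,2)=9/50: -0.1800 × log₂(0.1800) = 0.4453
  p(2,0)=1/25: -0.0400 × log₂(0.0400) = 0.1858
  p(2,1)=1/10: -0.1000 × log₂(0.1000) = 0.3322
  p(2,2)=1/10: -0.1000 × log₂(0.1000) = 0.3322
H(X,Y) = 2.8870 bits


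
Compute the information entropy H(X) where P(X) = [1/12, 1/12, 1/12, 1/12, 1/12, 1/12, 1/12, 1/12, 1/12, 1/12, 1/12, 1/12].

H(X) = -Σ p(x) log₂ p(x)
  -1/12 × log₂(1/12) = 0.2987
  -1/12 × log₂(1/12) = 0.2987
  -1/12 × log₂(1/12) = 0.2987
  -1/12 × log₂(1/12) = 0.2987
  -1/12 × log₂(1/12) = 0.2987
  -1/12 × log₂(1/12) = 0.2987
  -1/12 × log₂(1/12) = 0.2987
  -1/12 × log₂(1/12) = 0.2987
  -1/12 × log₂(1/12) = 0.2987
  -1/12 × log₂(1/12) = 0.2987
  -1/12 × log₂(1/12) = 0.2987
  -1/12 × log₂(1/12) = 0.2987
H(X) = 3.5850 bits


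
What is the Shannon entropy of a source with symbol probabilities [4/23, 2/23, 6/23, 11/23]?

H(X) = -Σ p(x) log₂ p(x)
  -4/23 × log₂(4/23) = 0.4389
  -2/23 × log₂(2/23) = 0.3064
  -6/23 × log₂(6/23) = 0.5057
  -11/23 × log₂(11/23) = 0.5089
H(X) = 1.7599 bits


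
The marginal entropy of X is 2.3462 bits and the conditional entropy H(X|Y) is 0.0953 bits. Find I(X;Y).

I(X;Y) = H(X) - H(X|Y)
I(X;Y) = 2.3462 - 0.0953 = 2.2509 bits


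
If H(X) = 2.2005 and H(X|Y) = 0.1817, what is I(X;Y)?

I(X;Y) = H(X) - H(X|Y)
I(X;Y) = 2.2005 - 0.1817 = 2.0188 bits


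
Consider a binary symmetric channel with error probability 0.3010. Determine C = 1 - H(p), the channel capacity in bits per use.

For BSC with error probability p:
C = 1 - H(p) where H(p) is binary entropy
H(0.3010) = -0.3010 × log₂(0.3010) - 0.6990 × log₂(0.6990)
H(p) = 0.8825
C = 1 - 0.8825 = 0.1175 bits/use


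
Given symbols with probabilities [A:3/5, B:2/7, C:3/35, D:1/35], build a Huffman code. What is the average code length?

Huffman tree construction:
Combine smallest probabilities repeatedly
Resulting codes:
  A: 1 (length 1)
  B: 01 (length 2)
  C: 001 (length 3)
  D: 000 (length 3)
Average length = Σ p(s) × length(s) = 1.5143 bits


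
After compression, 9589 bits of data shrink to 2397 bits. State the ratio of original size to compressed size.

Compression ratio = Original / Compressed
= 9589 / 2397 = 4.00:1


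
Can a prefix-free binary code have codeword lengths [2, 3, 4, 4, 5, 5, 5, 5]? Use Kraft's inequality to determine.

Kraft inequality: Σ 2^(-l_i) ≤ 1 for prefix-free code
Calculating: 2^(-2) + 2^(-3) + 2^(-4) + 2^(-4) + 2^(-5) + 2^(-5) + 2^(-5) + 2^(-5)
= 0.25 + 0.125 + 0.0625 + 0.0625 + 0.03125 + 0.03125 + 0.03125 + 0.03125
= 0.6250
Since 0.6250 ≤ 1, prefix-free code exists


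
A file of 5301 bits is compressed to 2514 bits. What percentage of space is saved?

Space savings = (1 - Compressed/Original) × 100%
= (1 - 2514/5301) × 100%
= 52.57%


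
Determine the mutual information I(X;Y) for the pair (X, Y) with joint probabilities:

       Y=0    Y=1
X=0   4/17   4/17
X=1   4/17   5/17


H(X) = 0.9975, H(Y) = 0.9975, H(X,Y) = 1.9928
I(X;Y) = H(X) + H(Y) - H(X,Y) = 0.0022 bits


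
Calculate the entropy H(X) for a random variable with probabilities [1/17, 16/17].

H(X) = -Σ p(x) log₂ p(x)
  -1/17 × log₂(1/17) = 0.2404
  -16/17 × log₂(16/17) = 0.0823
H(X) = 0.3228 bits


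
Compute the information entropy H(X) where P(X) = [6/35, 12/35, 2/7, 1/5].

H(X) = -Σ p(x) log₂ p(x)
  -6/35 × log₂(6/35) = 0.4362
  -12/35 × log₂(12/35) = 0.5295
  -2/7 × log₂(2/7) = 0.5164
  -1/5 × log₂(1/5) = 0.4644
H(X) = 1.9464 bits


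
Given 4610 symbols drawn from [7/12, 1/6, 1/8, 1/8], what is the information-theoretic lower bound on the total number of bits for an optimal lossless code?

Entropy H = 1.6344 bits/symbol
Minimum bits = H × n = 1.6344 × 4610
= 7534.73 bits


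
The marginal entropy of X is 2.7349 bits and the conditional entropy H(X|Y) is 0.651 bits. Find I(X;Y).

I(X;Y) = H(X) - H(X|Y)
I(X;Y) = 2.7349 - 0.651 = 2.0839 bits


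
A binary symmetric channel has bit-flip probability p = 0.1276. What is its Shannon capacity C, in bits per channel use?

For BSC with error probability p:
C = 1 - H(p) where H(p) is binary entropy
H(0.1276) = -0.1276 × log₂(0.1276) - 0.8724 × log₂(0.8724)
H(p) = 0.5508
C = 1 - 0.5508 = 0.4492 bits/use


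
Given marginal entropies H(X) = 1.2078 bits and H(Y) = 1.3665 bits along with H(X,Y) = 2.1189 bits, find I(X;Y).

I(X;Y) = H(X) + H(Y) - H(X,Y)
I(X;Y) = 1.2078 + 1.3665 - 2.1189 = 0.4554 bits


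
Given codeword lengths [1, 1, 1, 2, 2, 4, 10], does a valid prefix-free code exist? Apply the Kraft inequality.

Kraft inequality: Σ 2^(-l_i) ≤ 1 for prefix-free code
Calculating: 2^(-1) + 2^(-1) + 2^(-1) + 2^(-2) + 2^(-2) + 2^(-4) + 2^(-10)
= 0.5 + 0.5 + 0.5 + 0.25 + 0.25 + 0.0625 + 0.0009765625
= 2.0635
Since 2.0635 > 1, prefix-free code does not exist


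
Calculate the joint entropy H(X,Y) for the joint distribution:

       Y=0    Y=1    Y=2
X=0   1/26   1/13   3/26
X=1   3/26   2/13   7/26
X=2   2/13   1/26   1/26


H(X,Y) = -Σ p(x,y) log₂ p(x,y)
  p(0,0)=1/26: -0.0385 × log₂(0.0385) = 0.1808
  p(0,1)=1/13: -0.0769 × log₂(0.0769) = 0.2846
  p(0,2)=3/26: -0.1154 × log₂(0.1154) = 0.3595
  p(1,0)=3/26: -0.1154 × log₂(0.1154) = 0.3595
  p(1,1)=2/13: -0.1538 × log₂(0.1538) = 0.4155
  p(1,2)=7/26: -0.2692 × log₂(0.2692) = 0.5097
  p(2,0)=2/13: -0.1538 × log₂(0.1538) = 0.4155
  p(2,1)=1/26: -0.0385 × log₂(0.0385) = 0.1808
  p(2,2)=1/26: -0.0385 × log₂(0.0385) = 0.1808
H(X,Y) = 2.8865 bits


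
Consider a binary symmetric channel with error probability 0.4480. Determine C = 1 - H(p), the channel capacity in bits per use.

For BSC with error probability p:
C = 1 - H(p) where H(p) is binary entropy
H(0.4480) = -0.4480 × log₂(0.4480) - 0.5520 × log₂(0.5520)
H(p) = 0.9922
C = 1 - 0.9922 = 0.0078 bits/use


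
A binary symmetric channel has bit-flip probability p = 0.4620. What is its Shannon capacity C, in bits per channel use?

For BSC with error probability p:
C = 1 - H(p) where H(p) is binary entropy
H(0.4620) = -0.4620 × log₂(0.4620) - 0.5380 × log₂(0.5380)
H(p) = 0.9958
C = 1 - 0.9958 = 0.0042 bits/use


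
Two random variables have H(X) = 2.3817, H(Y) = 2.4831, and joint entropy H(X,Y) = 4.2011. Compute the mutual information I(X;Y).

I(X;Y) = H(X) + H(Y) - H(X,Y)
I(X;Y) = 2.3817 + 2.4831 - 4.2011 = 0.6637 bits


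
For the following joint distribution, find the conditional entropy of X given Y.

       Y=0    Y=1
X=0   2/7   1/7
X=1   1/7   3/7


H(X|Y) = Σ_y p(y) H(X|Y=y)
  p(Y=0) = 3/7, H(X|Y=0) = 0.9183
  p(Y=1) = 4/7, H(X|Y=1) = 0.8113
H(X|Y) = 0.4286×0.9183 + 0.5714×0.8113 = 0.8571 bits


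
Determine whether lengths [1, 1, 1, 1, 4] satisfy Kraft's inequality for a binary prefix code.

Kraft inequality: Σ 2^(-l_i) ≤ 1 for prefix-free code
Calculating: 2^(-1) + 2^(-1) + 2^(-1) + 2^(-1) + 2^(-4)
= 0.5 + 0.5 + 0.5 + 0.5 + 0.0625
= 2.0625
Since 2.0625 > 1, prefix-free code does not exist


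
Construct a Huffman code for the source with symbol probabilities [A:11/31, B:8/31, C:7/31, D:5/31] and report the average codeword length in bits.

Huffman tree construction:
Combine smallest probabilities repeatedly
Resulting codes:
  A: 11 (length 2)
  B: 10 (length 2)
  C: 01 (length 2)
  D: 00 (length 2)
Average length = Σ p(s) × length(s) = 2.0000 bits


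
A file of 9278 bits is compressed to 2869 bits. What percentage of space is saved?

Space savings = (1 - Compressed/Original) × 100%
= (1 - 2869/9278) × 100%
= 69.08%


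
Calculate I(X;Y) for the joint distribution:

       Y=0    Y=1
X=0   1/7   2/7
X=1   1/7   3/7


H(X) = 0.9852, H(Y) = 0.8631, H(X,Y) = 1.8424
I(X;Y) = H(X) + H(Y) - H(X,Y) = 0.0060 bits


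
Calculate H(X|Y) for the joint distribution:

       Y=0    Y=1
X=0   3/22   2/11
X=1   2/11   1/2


H(X|Y) = Σ_y p(y) H(X|Y=y)
  p(Y=0) = 7/22, H(X|Y=0) = 0.9852
  p(Y=1) = 15/22, H(X|Y=1) = 0.8366
H(X|Y) = 0.3182×0.9852 + 0.6818×0.8366 = 0.8839 bits


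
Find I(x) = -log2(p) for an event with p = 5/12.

Information content I(x) = -log₂(p(x))
I = -log₂(5/12) = -log₂(0.4167)
I = 1.2630 bits


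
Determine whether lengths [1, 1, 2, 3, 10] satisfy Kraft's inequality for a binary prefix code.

Kraft inequality: Σ 2^(-l_i) ≤ 1 for prefix-free code
Calculating: 2^(-1) + 2^(-1) + 2^(-2) + 2^(-3) + 2^(-10)
= 0.5 + 0.5 + 0.25 + 0.125 + 0.0009765625
= 1.3760
Since 1.3760 > 1, prefix-free code does not exist


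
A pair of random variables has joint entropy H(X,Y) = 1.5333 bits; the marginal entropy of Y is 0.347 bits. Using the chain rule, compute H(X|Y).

Chain rule: H(X,Y) = H(X|Y) + H(Y)
H(X|Y) = H(X,Y) - H(Y) = 1.5333 - 0.347 = 1.1863 bits


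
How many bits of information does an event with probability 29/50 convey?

Information content I(x) = -log₂(p(x))
I = -log₂(29/50) = -log₂(0.5800)
I = 0.7859 bits


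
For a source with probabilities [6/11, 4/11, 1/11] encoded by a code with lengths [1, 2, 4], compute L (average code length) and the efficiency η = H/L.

Average length L = Σ p_i × l_i = 1.6364 bits
Entropy H = 1.3222 bits
Efficiency η = H/L × 100% = 80.80%


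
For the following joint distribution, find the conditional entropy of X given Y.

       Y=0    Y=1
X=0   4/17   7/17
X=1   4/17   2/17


H(X|Y) = Σ_y p(y) H(X|Y=y)
  p(Y=0) = 8/17, H(X|Y=0) = 1.0000
  p(Y=1) = 9/17, H(X|Y=1) = 0.7642
H(X|Y) = 0.4706×1.0000 + 0.5294×0.7642 = 0.8752 bits


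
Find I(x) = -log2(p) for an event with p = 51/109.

Information content I(x) = -log₂(p(x))
I = -log₂(51/109) = -log₂(0.4679)
I = 1.0958 bits


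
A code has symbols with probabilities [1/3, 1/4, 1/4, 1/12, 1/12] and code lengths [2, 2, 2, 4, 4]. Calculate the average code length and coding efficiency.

Average length L = Σ p_i × l_i = 2.3333 bits
Entropy H = 2.1258 bits
Efficiency η = H/L × 100% = 91.11%


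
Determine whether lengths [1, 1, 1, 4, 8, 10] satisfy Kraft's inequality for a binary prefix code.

Kraft inequality: Σ 2^(-l_i) ≤ 1 for prefix-free code
Calculating: 2^(-1) + 2^(-1) + 2^(-1) + 2^(-4) + 2^(-8) + 2^(-10)
= 0.5 + 0.5 + 0.5 + 0.0625 + 0.00390625 + 0.0009765625
= 1.5674
Since 1.5674 > 1, prefix-free code does not exist


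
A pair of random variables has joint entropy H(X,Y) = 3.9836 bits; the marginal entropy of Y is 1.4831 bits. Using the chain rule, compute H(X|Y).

Chain rule: H(X,Y) = H(X|Y) + H(Y)
H(X|Y) = H(X,Y) - H(Y) = 3.9836 - 1.4831 = 2.5005 bits


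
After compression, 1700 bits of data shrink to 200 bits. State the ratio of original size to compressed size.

Compression ratio = Original / Compressed
= 1700 / 200 = 8.50:1


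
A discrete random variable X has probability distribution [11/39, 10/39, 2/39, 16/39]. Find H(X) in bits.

H(X) = -Σ p(x) log₂ p(x)
  -11/39 × log₂(11/39) = 0.5150
  -10/39 × log₂(10/39) = 0.5035
  -2/39 × log₂(2/39) = 0.2198
  -16/39 × log₂(16/39) = 0.5273
H(X) = 1.7656 bits


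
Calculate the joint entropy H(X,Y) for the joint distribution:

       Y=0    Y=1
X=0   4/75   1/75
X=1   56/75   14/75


H(X,Y) = -Σ p(x,y) log₂ p(x,y)
  p(0,0)=4/75: -0.0533 × log₂(0.0533) = 0.2255
  p(0,1)=1/75: -0.0133 × log₂(0.0133) = 0.0831
  p(1,0)=56/75: -0.7467 × log₂(0.7467) = 0.3147
  p(1,1)=14/75: -0.1867 × log₂(0.1867) = 0.4520
H(X,Y) = 1.0753 bits


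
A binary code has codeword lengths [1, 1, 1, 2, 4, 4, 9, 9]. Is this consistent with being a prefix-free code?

Kraft inequality: Σ 2^(-l_i) ≤ 1 for prefix-free code
Calculating: 2^(-1) + 2^(-1) + 2^(-1) + 2^(-2) + 2^(-4) + 2^(-4) + 2^(-9) + 2^(-9)
= 0.5 + 0.5 + 0.5 + 0.25 + 0.0625 + 0.0625 + 0.001953125 + 0.001953125
= 1.8789
Since 1.8789 > 1, prefix-free code does not exist


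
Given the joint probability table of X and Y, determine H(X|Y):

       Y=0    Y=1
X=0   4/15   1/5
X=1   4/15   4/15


H(X|Y) = Σ_y p(y) H(X|Y=y)
  p(Y=0) = 8/15, H(X|Y=0) = 1.0000
  p(Y=1) = 7/15, H(X|Y=1) = 0.9852
H(X|Y) = 0.5333×1.0000 + 0.4667×0.9852 = 0.9931 bits
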